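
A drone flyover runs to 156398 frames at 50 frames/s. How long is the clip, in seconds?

3127.96 seconds

Running time = 156398 / (50) = 3127.96 s.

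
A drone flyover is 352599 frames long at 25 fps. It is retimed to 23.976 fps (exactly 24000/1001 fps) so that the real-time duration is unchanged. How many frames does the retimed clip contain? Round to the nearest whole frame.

Frames at target rate = 352599 × (24000/1001) / (25) = 26038080/77 ≈ 338156.883.
Nearest whole frame: 338157.

338157 frames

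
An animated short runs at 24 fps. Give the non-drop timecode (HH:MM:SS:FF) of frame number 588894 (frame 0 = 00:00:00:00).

588894 ÷ 24 = 24537 full seconds, remainder 6 frames.
24537 s = 6 h 48 min 57 s.
Timecode: 06:48:57:06.

06:48:57:06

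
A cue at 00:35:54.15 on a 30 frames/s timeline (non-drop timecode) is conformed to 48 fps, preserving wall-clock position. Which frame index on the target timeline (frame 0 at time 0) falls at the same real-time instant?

Source frame index: (0×3600 + 35×60 + 54) × 30 + 15 = 64635.
Real time: 64635 / (30) = 4309/2 s.
Target frame: (4309/2) × (48) = 103416.

frame 103416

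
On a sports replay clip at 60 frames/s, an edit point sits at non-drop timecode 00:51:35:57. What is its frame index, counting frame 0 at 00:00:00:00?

Total seconds to the label: (0 × 3600 + 51 × 60 + 35) = 3095.
Frame index = 3095 × 60 + 57 = 185757.

frame 185757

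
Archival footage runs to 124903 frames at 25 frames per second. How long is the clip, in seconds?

4996.12 seconds

Running time = 124903 / (25) = 4996.12 s.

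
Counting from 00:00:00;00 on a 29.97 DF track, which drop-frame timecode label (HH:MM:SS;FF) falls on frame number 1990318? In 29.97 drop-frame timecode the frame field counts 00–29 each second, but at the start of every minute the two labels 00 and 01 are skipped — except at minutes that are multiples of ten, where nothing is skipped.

18:26:50;10

Ten DF minutes hold 17982 frames, so frame 1990318 lies in block 110 (frames 1978020–1996001) with 12298 frames into that block.
The block's first minute is 1800 frames and the rest 1798 each; 12298 frames reaches minute 6, so 110 × 18 + 6 × 2 = 1992 labels have been skipped so far.
Adding those back, label number 1990318 + 1992 = 1992310 at 30 labels/s is 66410 s + 10 f = 18 h 26 min 50 s frame 10, i.e. 18:26:50;10.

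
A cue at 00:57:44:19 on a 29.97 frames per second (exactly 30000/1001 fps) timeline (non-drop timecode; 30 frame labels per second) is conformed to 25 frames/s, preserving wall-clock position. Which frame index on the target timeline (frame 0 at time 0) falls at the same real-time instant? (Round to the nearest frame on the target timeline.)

Source frame index: (0×3600 + 57×60 + 44) × 30 + 19 = 103939.
Real time: 103939 / (30000/1001) = 104042939/30000 s.
Target frame: (104042939/30000) × (25) = 104042939/1200 ≈ 86702.449 → 86702.

frame 86702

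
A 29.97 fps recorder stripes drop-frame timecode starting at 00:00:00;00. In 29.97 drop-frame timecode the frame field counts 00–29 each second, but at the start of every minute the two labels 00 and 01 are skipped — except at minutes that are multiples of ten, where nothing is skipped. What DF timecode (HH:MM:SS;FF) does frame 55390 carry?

00:30:48;04

Each 10-minute DF block holds 10 × 60 × 30 − 9 × 2 = 17982 frames. 55390 ÷ 17982 → 3 full blocks, remainder 1444.
Within the partial block the first minute is 1800 frames and each further minute 1798, so 0 further minute boundaries passed. Total skipped labels = 18 × 3 + 2 × 0 = 54.
Non-drop label index = 55390 + 54 = 55444; at 30 labels/s that is 00:30:48:04, i.e. DF 00:30:48;04.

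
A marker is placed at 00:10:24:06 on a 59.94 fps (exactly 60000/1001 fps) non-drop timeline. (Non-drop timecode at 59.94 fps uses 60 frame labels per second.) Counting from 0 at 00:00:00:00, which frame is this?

frame 37446

Total seconds to the label: (0 × 3600 + 10 × 60 + 24) = 624.
Frame index = 624 × 60 + 6 = 37446.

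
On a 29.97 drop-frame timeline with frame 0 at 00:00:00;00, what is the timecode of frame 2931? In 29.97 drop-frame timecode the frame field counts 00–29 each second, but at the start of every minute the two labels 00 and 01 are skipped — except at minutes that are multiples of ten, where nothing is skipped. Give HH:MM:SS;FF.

Each 10-minute DF block holds 10 × 60 × 30 − 9 × 2 = 17982 frames. 2931 ÷ 17982 → 0 full blocks, remainder 2931.
Within the partial block the first minute is 1800 frames and each further minute 1798, so 1 further minute boundary passed. Total skipped labels = 18 × 0 + 2 × 1 = 2.
Non-drop label index = 2931 + 2 = 2933; at 30 labels/s that is 00:01:37:23, i.e. DF 00:01:37;23.

00:01:37;23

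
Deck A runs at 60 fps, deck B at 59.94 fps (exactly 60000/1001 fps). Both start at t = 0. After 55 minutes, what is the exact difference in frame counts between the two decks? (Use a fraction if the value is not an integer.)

55 min = 3300 s.
A emits 60 × 3300 = 198000 frames; B emits 60000/1001 × 3300 = 18000000/91.
Difference = 18000/91 frames (≈ 197.8022); B is behind A.

18000/91 frames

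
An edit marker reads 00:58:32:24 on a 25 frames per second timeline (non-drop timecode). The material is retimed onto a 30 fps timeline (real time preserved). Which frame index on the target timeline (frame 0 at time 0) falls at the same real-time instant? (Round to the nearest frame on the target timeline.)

Source frame index: (0×3600 + 58×60 + 32) × 25 + 24 = 87824.
Real time: 87824 / (25) = 87824/25 s.
Target frame: (87824/25) × (30) = 526944/5 ≈ 105388.800 → 105389.

frame 105389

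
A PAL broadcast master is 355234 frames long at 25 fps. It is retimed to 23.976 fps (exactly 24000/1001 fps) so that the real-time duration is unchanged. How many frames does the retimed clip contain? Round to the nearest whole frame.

Frames at target rate = 355234 × (24000/1001) / (25) = 31002240/91 ≈ 340683.956.
Nearest whole frame: 340684.

340684 frames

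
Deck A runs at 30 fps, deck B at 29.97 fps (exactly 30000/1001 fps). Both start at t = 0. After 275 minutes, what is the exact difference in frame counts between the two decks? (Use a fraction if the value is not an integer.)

45000/91 frames

275 min = 16500 s.
A emits 30 × 16500 = 495000 frames; B emits 30000/1001 × 16500 = 45000000/91.
Difference = 45000/91 frames (≈ 494.5055); B is behind A.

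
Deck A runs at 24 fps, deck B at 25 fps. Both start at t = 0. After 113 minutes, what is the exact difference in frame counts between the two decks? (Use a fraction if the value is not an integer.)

6780 frames

113 min = 6780 s.
A emits 24 × 6780 = 162720 frames; B emits 25 × 6780 = 169500.
Difference = 6780 frames; B is ahead of A.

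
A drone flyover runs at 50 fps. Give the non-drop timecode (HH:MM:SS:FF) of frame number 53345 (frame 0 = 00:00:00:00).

00:17:46:45

53345 ÷ 50 = 1066 full seconds, remainder 45 frames.
1066 s = 0 h 17 min 46 s.
Timecode: 00:17:46:45.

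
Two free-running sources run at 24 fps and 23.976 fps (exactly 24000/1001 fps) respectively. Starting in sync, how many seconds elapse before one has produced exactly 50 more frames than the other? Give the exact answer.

The gap grows by |24000/1001 − 24| = 24/1001 frames per second.
Time for a 50-frame gap: 50 ÷ (24/1001) = 25025/12 s.

25025/12 seconds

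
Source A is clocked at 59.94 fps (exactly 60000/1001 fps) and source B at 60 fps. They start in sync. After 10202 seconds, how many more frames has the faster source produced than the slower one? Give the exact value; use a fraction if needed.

A emits 60000/1001 × 10202 = 612120000/1001 frames; B emits 60 × 10202 = 612120.
Difference = 612120/1001 frames (≈ 611.5085); B is ahead of A.

612120/1001 frames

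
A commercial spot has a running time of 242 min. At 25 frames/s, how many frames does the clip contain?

242 min = 14520 s.
Frames = 14520 × 25 = 363000.

363000 frames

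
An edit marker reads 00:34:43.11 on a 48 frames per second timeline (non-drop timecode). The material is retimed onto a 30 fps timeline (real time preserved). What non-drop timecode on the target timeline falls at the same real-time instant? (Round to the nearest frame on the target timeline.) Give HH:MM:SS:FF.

00:34:43:07

Source frame index: (0×3600 + 34×60 + 43) × 48 + 11 = 99995.
Real time: 99995 / (48) = 99995/48 s.
Target frame: (99995/48) × (30) = 499975/8 ≈ 62496.875 → 62497.
At 30 labels/s: frame 62497 → 00:34:43:07.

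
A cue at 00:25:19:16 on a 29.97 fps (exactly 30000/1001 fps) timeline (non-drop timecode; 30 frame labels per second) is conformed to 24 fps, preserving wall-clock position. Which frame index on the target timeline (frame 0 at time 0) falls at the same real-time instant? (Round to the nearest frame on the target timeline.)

frame 36505

Source frame index: (0×3600 + 25×60 + 19) × 30 + 16 = 45586.
Real time: 45586 / (30000/1001) = 22815793/15000 s.
Target frame: (22815793/15000) × (24) = 22815793/625 ≈ 36505.269 → 36505.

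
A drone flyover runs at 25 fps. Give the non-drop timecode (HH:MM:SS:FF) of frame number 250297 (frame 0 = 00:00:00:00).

250297 ÷ 25 = 10011 full seconds, remainder 22 frames.
10011 s = 2 h 46 min 51 s.
Timecode: 02:46:51:22.

02:46:51:22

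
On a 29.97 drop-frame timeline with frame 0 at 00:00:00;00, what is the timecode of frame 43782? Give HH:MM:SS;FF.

Each 10-minute DF block holds 10 × 60 × 30 − 9 × 2 = 17982 frames. 43782 ÷ 17982 → 2 full blocks, remainder 7818.
Within the partial block the first minute is 1800 frames and each further minute 1798, so 4 further minute boundaries passed. Total skipped labels = 18 × 2 + 2 × 4 = 44.
Non-drop label index = 43782 + 44 = 43826; at 30 labels/s that is 00:24:20:26, i.e. DF 00:24:20;26.

00:24:20;26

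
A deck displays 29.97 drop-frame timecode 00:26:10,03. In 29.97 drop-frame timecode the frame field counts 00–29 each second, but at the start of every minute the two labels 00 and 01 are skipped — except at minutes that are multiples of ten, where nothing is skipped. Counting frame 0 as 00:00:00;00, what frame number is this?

Complete 10-minute blocks: 2, each 17982 frames → 35964.
Remaining 6 whole minutes in the current block: 1800 + 5 × 1798 = 10790 frames.
Within the current minute: 10 × 30 + 3 − 2 = 301 (labels ;00/;01 skipped at this minute). Total = 35964 + 10790 + 301 = 47055.

47055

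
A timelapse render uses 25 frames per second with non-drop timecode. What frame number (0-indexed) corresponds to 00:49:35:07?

Total seconds to the label: (0 × 3600 + 49 × 60 + 35) = 2975.
Frame index = 2975 × 25 + 7 = 74382.

frame 74382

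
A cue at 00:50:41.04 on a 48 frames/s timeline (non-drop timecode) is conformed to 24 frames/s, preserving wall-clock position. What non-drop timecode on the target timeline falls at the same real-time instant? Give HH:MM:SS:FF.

00:50:41:02

Source frame index: (0×3600 + 50×60 + 41) × 48 + 4 = 145972.
Real time: 145972 / (48) = 36493/12 s.
Target frame: (36493/12) × (24) = 72986.
At 24 labels/s: frame 72986 → 00:50:41:02.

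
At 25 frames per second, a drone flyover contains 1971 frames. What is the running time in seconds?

Running time = 1971 / (25) = 78.84 s.

78.84 seconds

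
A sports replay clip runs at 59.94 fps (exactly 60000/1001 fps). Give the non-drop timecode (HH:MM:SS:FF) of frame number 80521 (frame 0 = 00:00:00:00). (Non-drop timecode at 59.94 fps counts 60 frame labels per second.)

80521 ÷ 60 = 1342 full seconds, remainder 1 frame.
1342 s = 0 h 22 min 22 s.
Timecode: 00:22:22:01.

00:22:22:01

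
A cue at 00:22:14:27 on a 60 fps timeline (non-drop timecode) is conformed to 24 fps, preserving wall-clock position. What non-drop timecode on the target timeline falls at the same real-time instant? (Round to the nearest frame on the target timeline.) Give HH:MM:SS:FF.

Source frame index: (0×3600 + 22×60 + 14) × 60 + 27 = 80067.
Real time: 80067 / (60) = 26689/20 s.
Target frame: (26689/20) × (24) = 160134/5 ≈ 32026.800 → 32027.
At 24 labels/s: frame 32027 → 00:22:14:11.

00:22:14:11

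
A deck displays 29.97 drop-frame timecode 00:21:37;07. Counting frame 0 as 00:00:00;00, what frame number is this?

As if non-drop at 30 labels/s: (0 × 3600 + 21 × 60 + 37) × 30 + 7 = 38917.
Minute boundaries passed: 21; those not divisible by 10: 21 − 2 = 19; dropped labels = 2 × 19 = 38.
Actual frame index = 38917 − 38 = 38879.

38879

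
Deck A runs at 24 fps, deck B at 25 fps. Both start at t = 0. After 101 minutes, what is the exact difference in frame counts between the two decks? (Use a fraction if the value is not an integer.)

6060 frames

101 min = 6060 s.
A emits 24 × 6060 = 145440 frames; B emits 25 × 6060 = 151500.
Difference = 6060 frames; B is ahead of A.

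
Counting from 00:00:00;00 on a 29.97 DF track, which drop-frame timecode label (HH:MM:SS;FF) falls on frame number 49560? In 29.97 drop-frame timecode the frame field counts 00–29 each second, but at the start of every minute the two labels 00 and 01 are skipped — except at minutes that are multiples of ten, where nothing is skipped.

00:27:33;20

Each 10-minute DF block holds 10 × 60 × 30 − 9 × 2 = 17982 frames. 49560 ÷ 17982 → 2 full blocks, remainder 13596.
Within the partial block the first minute is 1800 frames and each further minute 1798, so 7 further minute boundaries passed. Total skipped labels = 18 × 2 + 2 × 7 = 50.
Non-drop label index = 49560 + 50 = 49610; at 30 labels/s that is 00:27:33:20, i.e. DF 00:27:33;20.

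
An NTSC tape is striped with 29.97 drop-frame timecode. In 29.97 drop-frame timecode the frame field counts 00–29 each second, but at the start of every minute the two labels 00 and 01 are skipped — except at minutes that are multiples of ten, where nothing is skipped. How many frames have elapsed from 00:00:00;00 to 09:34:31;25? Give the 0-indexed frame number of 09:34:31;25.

1033121

Complete 10-minute blocks: 57, each 17982 frames → 1024974.
Remaining 4 whole minutes in the current block: 1800 + 3 × 1798 = 7194 frames.
Within the current minute: 31 × 30 + 25 − 2 = 953 (labels ;00/;01 skipped at this minute). Total = 1024974 + 7194 + 953 = 1033121.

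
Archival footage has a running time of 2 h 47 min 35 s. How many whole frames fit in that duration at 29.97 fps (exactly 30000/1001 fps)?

2 h 47 min 35 s = 10055 s.
Frames = 10055 × 30000/1001 = 301650000/1001 ≈ 301348.6513.
Complete frames: 301348.

301348 frames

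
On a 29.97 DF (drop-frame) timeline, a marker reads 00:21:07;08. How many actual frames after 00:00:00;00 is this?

37980

As if non-drop at 30 labels/s: (0 × 3600 + 21 × 60 + 7) × 30 + 8 = 38018.
Minute boundaries passed: 21; those not divisible by 10: 21 − 2 = 19; dropped labels = 2 × 19 = 38.
Actual frame index = 38018 − 38 = 37980.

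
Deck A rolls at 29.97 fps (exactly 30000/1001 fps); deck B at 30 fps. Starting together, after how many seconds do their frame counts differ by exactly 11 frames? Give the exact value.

The gap grows by |30 − 30000/1001| = 30/1001 frames per second.
Time for a 11-frame gap: 11 ÷ (30/1001) = 11011/30 s.

11011/30 seconds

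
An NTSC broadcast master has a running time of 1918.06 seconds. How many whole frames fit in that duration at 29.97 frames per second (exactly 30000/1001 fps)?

Frames = 1918.06 × 30000/1001 = 57541800/1001 ≈ 57484.3157.
Complete frames: 57484.

57484 frames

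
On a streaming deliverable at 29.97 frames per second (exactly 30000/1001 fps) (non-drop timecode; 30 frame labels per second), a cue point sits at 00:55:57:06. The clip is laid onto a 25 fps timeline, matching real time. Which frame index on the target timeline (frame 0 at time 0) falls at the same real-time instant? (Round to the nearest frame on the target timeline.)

Source frame index: (0×3600 + 55×60 + 57) × 30 + 6 = 100716.
Real time: 100716 / (30000/1001) = 8401393/2500 s.
Target frame: (8401393/2500) × (25) = 8401393/100 ≈ 84013.930 → 84014.

frame 84014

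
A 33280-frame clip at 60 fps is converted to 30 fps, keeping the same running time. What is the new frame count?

Target frames = source frames × (target rate / source rate) = 33280 × (30)/(60) = 33280 × 1/2 = 16640.

16640 frames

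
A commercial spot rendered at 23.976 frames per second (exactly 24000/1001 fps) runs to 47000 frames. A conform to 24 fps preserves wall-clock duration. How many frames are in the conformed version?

Target frames = source frames × (target rate / source rate) = 47000 × (24)/(24000/1001) = 47000 × 1001/1000 = 47047.

47047 frames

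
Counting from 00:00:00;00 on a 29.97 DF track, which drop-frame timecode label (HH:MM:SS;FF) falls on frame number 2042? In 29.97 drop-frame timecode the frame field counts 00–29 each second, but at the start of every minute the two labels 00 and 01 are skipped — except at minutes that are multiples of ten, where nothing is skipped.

00:01:08;04

Ten DF minutes hold 17982 frames, so frame 2042 lies in block 0 (frames 0–17981) with 2042 frames into that block.
The block's first minute is 1800 frames and the rest 1798 each; 2042 frames reaches minute 1, so 0 × 18 + 1 × 2 = 2 labels have been skipped so far.
Adding those back, label number 2042 + 2 = 2044 at 30 labels/s is 68 s + 4 f = 0 h 1 min 8 s frame 4, i.e. 00:01:08;04.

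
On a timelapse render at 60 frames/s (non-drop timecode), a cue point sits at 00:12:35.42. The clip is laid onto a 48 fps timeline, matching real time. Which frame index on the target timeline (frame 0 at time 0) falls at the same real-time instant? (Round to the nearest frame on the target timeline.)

frame 36274

Source frame index: (0×3600 + 12×60 + 35) × 60 + 42 = 45342.
Real time: 45342 / (60) = 7557/10 s.
Target frame: (7557/10) × (48) = 181368/5 ≈ 36273.600 → 36274.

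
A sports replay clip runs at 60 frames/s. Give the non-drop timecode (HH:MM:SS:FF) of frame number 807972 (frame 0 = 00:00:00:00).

807972 ÷ 60 = 13466 full seconds, remainder 12 frames.
13466 s = 3 h 44 min 26 s.
Timecode: 03:44:26:12.

03:44:26:12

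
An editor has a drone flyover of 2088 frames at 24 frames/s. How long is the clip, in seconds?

87 seconds

Running time = 2088 / (24) = 87 s.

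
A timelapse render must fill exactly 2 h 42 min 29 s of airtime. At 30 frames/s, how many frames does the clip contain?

2 h 42 min 29 s = 9749 s.
Frames = 9749 × 30 = 292470.

292470 frames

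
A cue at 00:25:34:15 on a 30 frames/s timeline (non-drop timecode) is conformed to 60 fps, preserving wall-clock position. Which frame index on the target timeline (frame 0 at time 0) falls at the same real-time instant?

frame 92070

Source frame index: (0×3600 + 25×60 + 34) × 30 + 15 = 46035.
Real time: 46035 / (30) = 3069/2 s.
Target frame: (3069/2) × (60) = 92070.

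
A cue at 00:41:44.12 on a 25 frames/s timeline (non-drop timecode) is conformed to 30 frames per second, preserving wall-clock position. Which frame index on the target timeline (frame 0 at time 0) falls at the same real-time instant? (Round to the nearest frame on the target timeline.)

frame 75134

Source frame index: (0×3600 + 41×60 + 44) × 25 + 12 = 62612.
Real time: 62612 / (25) = 62612/25 s.
Target frame: (62612/25) × (30) = 375672/5 ≈ 75134.400 → 75134.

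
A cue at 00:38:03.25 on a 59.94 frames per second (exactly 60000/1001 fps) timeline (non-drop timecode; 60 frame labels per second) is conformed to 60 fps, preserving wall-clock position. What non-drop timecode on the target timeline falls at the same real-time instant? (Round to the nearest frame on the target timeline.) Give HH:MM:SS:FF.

00:38:05:42

Source frame index: (0×3600 + 38×60 + 3) × 60 + 25 = 137005.
Real time: 137005 / (60000/1001) = 27428401/12000 s.
Target frame: (27428401/12000) × (60) = 27428401/200 ≈ 137142.005 → 137142.
At 60 labels/s: frame 137142 → 00:38:05:42.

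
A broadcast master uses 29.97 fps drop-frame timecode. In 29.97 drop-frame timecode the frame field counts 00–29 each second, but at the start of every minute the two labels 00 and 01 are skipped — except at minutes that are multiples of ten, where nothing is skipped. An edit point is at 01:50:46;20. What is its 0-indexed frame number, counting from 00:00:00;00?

Complete 10-minute blocks: 11, each 17982 frames → 197802.
Remaining 0 whole minutes in the current block: 0 frames.
Within the current minute: 46 × 30 + 20 = 1400. Total = 197802 + 0 + 1400 = 199202.

199202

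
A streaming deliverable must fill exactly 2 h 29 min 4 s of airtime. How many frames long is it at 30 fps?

2 h 29 min 4 s = 8944 s.
Frames = 8944 × 30 = 268320.

268320 frames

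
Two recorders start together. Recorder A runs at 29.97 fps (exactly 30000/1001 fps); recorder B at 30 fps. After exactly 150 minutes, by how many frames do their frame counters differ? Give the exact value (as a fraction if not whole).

150 min = 9000 s.
A emits 30000/1001 × 9000 = 270000000/1001 frames; B emits 30 × 9000 = 270000.
Difference = 270000/1001 frames (≈ 269.7303); B is ahead of A.

270000/1001 frames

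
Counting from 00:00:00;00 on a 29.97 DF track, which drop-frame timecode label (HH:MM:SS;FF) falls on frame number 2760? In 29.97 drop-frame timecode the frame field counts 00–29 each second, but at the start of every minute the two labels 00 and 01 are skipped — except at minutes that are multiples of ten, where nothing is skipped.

00:01:32;02

Each 10-minute DF block holds 10 × 60 × 30 − 9 × 2 = 17982 frames. 2760 ÷ 17982 → 0 full blocks, remainder 2760.
Within the partial block the first minute is 1800 frames and each further minute 1798, so 1 further minute boundary passed. Total skipped labels = 18 × 0 + 2 × 1 = 2.
Non-drop label index = 2760 + 2 = 2762; at 30 labels/s that is 00:01:32:02, i.e. DF 00:01:32;02.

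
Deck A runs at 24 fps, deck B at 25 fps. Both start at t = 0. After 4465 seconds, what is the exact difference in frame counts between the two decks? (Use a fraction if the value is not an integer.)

A emits 24 × 4465 = 107160 frames; B emits 25 × 4465 = 111625.
Difference = 4465 frames; B is ahead of A.

4465 frames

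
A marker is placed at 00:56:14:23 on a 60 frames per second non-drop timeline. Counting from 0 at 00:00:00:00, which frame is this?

202463

Total seconds to the label: (0 × 3600 + 56 × 60 + 14) = 3374.
Frame index = 3374 × 60 + 23 = 202463.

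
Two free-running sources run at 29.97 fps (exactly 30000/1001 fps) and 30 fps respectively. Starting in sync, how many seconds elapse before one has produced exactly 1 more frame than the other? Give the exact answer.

The gap grows by |30 − 30000/1001| = 30/1001 frames per second.
Time for a 1-frame gap: 1 ÷ (30/1001) = 1001/30 s.

1001/30 seconds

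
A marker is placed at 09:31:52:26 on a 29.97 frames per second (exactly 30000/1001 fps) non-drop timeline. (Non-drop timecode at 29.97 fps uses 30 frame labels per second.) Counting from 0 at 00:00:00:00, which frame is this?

1029386

Total seconds to the label: (9 × 3600 + 31 × 60 + 52) = 34312.
Frame index = 34312 × 30 + 26 = 1029386.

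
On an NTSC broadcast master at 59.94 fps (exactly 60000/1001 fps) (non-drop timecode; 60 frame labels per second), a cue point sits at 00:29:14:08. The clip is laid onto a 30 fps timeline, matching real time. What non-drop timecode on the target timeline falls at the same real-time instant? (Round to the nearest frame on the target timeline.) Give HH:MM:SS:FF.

Source frame index: (0×3600 + 29×60 + 14) × 60 + 8 = 105248.
Real time: 105248 / (60000/1001) = 3292289/1875 s.
Target frame: (3292289/1875) × (30) = 6584578/125 ≈ 52676.624 → 52677.
At 30 labels/s: frame 52677 → 00:29:15:27.

00:29:15:27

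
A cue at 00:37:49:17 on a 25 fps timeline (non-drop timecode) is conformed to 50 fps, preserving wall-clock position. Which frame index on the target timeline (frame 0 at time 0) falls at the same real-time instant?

Source frame index: (0×3600 + 37×60 + 49) × 25 + 17 = 56742.
Real time: 56742 / (25) = 56742/25 s.
Target frame: (56742/25) × (50) = 113484.

frame 113484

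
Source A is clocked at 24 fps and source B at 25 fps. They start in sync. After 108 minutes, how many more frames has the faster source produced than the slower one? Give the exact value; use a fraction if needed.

108 min = 6480 s.
A emits 24 × 6480 = 155520 frames; B emits 25 × 6480 = 162000.
Difference = 6480 frames; B is ahead of A.

6480 frames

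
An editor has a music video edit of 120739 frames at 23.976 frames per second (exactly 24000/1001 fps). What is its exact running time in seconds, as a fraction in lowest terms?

120859739/24000 seconds

Running time = 120739 ÷ (24000/1001) = 120739 × 1001/24000 = 120859739/24000 s.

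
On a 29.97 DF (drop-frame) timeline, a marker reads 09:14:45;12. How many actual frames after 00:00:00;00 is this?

Complete 10-minute blocks: 55, each 17982 frames → 989010.
Remaining 4 whole minutes in the current block: 1800 + 3 × 1798 = 7194 frames.
Within the current minute: 45 × 30 + 12 − 2 = 1360 (labels ;00/;01 skipped at this minute). Total = 989010 + 7194 + 1360 = 997564.

997564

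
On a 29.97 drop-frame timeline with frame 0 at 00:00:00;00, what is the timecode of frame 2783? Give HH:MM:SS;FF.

00:01:32;25

Ten DF minutes hold 17982 frames, so frame 2783 lies in block 0 (frames 0–17981) with 2783 frames into that block.
The block's first minute is 1800 frames and the rest 1798 each; 2783 frames reaches minute 1, so 0 × 18 + 1 × 2 = 2 labels have been skipped so far.
Adding those back, label number 2783 + 2 = 2785 at 30 labels/s is 92 s + 25 f = 0 h 1 min 32 s frame 25, i.e. 00:01:32;25.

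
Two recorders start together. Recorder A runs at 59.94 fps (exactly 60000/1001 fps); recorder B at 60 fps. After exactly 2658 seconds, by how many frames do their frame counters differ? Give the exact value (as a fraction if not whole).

A emits 60000/1001 × 2658 = 159480000/1001 frames; B emits 60 × 2658 = 159480.
Difference = 159480/1001 frames (≈ 159.3207); B is ahead of A.

159480/1001 frames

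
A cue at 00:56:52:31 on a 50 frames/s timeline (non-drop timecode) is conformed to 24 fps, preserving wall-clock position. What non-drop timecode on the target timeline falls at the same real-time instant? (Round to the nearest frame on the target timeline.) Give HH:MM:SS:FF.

Source frame index: (0×3600 + 56×60 + 52) × 50 + 31 = 170631.
Real time: 170631 / (50) = 170631/50 s.
Target frame: (170631/50) × (24) = 2047572/25 ≈ 81902.880 → 81903.
At 24 labels/s: frame 81903 → 00:56:52:15.

00:56:52:15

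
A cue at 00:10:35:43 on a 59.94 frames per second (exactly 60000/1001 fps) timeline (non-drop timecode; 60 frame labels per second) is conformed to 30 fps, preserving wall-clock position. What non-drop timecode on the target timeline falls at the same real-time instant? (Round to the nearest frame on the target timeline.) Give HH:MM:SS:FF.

Source frame index: (0×3600 + 10×60 + 35) × 60 + 43 = 38143.
Real time: 38143 / (60000/1001) = 38181143/60000 s.
Target frame: (38181143/60000) × (30) = 38181143/2000 ≈ 19090.571 → 19091.
At 30 labels/s: frame 19091 → 00:10:36:11.

00:10:36:11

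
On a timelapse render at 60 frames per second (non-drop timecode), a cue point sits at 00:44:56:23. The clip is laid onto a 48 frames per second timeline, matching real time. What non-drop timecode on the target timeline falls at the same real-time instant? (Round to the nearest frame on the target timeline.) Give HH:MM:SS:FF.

Source frame index: (0×3600 + 44×60 + 56) × 60 + 23 = 161783.
Real time: 161783 / (60) = 161783/60 s.
Target frame: (161783/60) × (48) = 647132/5 ≈ 129426.400 → 129426.
At 48 labels/s: frame 129426 → 00:44:56:18.

00:44:56:18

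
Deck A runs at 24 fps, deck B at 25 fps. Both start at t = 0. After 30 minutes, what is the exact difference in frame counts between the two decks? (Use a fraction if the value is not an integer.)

1800 frames

30 min = 1800 s.
A emits 24 × 1800 = 43200 frames; B emits 25 × 1800 = 45000.
Difference = 1800 frames; B is ahead of A.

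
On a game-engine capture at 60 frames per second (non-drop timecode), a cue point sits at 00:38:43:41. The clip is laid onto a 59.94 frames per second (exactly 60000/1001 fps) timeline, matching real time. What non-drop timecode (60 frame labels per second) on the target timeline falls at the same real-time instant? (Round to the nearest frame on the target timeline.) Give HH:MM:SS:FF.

Source frame index: (0×3600 + 38×60 + 43) × 60 + 41 = 139421.
Real time: 139421 / (60) = 139421/60 s.
Target frame: (139421/60) × (60000/1001) = 139421000/1001 ≈ 139281.718 → 139282.
At 60 labels/s: frame 139282 → 00:38:41:22.

00:38:41:22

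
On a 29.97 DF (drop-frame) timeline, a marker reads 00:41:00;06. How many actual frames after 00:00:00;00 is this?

73732

Complete 10-minute blocks: 4, each 17982 frames → 71928.
Remaining 1 whole minute in the current block: 1800 + 0 × 1798 = 1800 frames.
Within the current minute: 0 × 30 + 6 − 2 = 4 (labels ;00/;01 skipped at this minute). Total = 71928 + 1800 + 4 = 73732.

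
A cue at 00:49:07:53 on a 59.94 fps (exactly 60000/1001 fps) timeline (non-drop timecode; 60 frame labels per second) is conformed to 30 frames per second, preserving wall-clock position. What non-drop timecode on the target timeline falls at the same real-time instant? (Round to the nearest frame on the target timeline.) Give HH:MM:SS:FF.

00:49:10:25

Source frame index: (0×3600 + 49×60 + 7) × 60 + 53 = 176873.
Real time: 176873 / (60000/1001) = 177049873/60000 s.
Target frame: (177049873/60000) × (30) = 177049873/2000 ≈ 88524.936 → 88525.
At 30 labels/s: frame 88525 → 00:49:10:25.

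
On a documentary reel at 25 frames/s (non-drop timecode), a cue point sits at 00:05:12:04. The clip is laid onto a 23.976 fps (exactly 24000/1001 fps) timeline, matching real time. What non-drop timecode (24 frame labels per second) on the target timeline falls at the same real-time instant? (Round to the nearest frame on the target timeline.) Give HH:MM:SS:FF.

00:05:11:20

Source frame index: (0×3600 + 5×60 + 12) × 25 + 4 = 7804.
Real time: 7804 / (25) = 7804/25 s.
Target frame: (7804/25) × (24000/1001) = 7491840/1001 ≈ 7484.356 → 7484.
At 24 labels/s: frame 7484 → 00:05:11:20.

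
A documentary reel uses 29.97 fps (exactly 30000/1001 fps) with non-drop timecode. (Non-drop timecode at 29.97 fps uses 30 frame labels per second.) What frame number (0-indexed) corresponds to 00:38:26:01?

Total seconds to the label: (0 × 3600 + 38 × 60 + 26) = 2306.
Frame index = 2306 × 30 + 1 = 69181.

69181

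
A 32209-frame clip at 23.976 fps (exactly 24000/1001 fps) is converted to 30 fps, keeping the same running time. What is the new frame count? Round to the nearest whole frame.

Frames at target rate = 32209 × (30) / (24000/1001) = 32241209/800 ≈ 40301.511.
Nearest whole frame: 40302.

40302 frames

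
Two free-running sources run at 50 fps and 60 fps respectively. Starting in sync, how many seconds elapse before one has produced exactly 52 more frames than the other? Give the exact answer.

5.2 seconds

The gap grows by |60 − 50| = 10 frames per second.
Time for a 52-frame gap: 52 ÷ (10) = 5.2 s.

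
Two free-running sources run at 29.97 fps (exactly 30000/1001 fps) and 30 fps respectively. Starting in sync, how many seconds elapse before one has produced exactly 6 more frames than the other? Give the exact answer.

200.2 seconds

The gap grows by |30 − 30000/1001| = 30/1001 frames per second.
Time for a 6-frame gap: 6 ÷ (30/1001) = 200.2 s.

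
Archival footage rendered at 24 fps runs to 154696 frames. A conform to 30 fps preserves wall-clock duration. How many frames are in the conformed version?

Target frames = source frames × (target rate / source rate) = 154696 × (30)/(24) = 154696 × 5/4 = 193370.

193370 frames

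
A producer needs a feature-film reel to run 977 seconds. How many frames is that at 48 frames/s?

Frames = 977 × 48 = 46896.

46896 frames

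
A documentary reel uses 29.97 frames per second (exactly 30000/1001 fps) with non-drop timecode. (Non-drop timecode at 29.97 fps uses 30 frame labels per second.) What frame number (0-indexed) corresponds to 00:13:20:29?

frame 24029

Total seconds to the label: (0 × 3600 + 13 × 60 + 20) = 800.
Frame index = 800 × 30 + 29 = 24029.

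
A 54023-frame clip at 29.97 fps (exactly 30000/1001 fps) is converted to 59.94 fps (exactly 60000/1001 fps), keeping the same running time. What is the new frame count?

Target frames = source frames × (target rate / source rate) = 54023 × (60000/1001)/(30000/1001) = 54023 × 2 = 108046.

108046 frames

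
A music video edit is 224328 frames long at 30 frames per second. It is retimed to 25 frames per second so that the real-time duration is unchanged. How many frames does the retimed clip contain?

186940 frames

Target frames = source frames × (target rate / source rate) = 224328 × (25)/(30) = 224328 × 5/6 = 186940.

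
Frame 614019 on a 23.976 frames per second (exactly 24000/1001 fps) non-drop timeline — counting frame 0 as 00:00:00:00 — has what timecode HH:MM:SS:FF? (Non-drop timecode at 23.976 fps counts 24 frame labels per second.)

07:06:24:03

614019 ÷ 24 = 25584 full seconds, remainder 3 frames.
25584 s = 7 h 6 min 24 s.
Timecode: 07:06:24:03.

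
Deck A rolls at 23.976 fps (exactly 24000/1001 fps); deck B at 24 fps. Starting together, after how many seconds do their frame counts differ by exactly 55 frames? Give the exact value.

The gap grows by |24 − 24000/1001| = 24/1001 frames per second.
Time for a 55-frame gap: 55 ÷ (24/1001) = 55055/24 s.

55055/24 seconds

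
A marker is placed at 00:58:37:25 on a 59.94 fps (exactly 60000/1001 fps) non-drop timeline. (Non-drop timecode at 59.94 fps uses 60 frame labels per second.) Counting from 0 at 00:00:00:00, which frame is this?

Total seconds to the label: (0 × 3600 + 58 × 60 + 37) = 3517.
Frame index = 3517 × 60 + 25 = 211045.

frame 211045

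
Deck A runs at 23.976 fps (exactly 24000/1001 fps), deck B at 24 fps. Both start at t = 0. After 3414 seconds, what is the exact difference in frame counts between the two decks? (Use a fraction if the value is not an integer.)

A emits 24000/1001 × 3414 = 81936000/1001 frames; B emits 24 × 3414 = 81936.
Difference = 81936/1001 frames (≈ 81.8541); B is ahead of A.

81936/1001 frames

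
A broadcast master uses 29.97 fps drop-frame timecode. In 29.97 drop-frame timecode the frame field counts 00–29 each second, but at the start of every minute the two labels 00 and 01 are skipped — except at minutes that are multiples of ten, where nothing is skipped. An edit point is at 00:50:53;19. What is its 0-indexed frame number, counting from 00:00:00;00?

Complete 10-minute blocks: 5, each 17982 frames → 89910.
Remaining 0 whole minutes in the current block: 0 frames.
Within the current minute: 53 × 30 + 19 = 1609. Total = 89910 + 0 + 1609 = 91519.

91519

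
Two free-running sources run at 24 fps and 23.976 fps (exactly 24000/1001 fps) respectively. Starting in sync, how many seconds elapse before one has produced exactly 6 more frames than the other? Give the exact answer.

250.25 seconds

The gap grows by |24000/1001 − 24| = 24/1001 frames per second.
Time for a 6-frame gap: 6 ÷ (24/1001) = 250.25 s.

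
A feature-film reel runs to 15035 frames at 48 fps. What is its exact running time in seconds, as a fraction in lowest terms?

Running time = 15035 ÷ (48) = 15035 × 1/48 = 15035/48 s.

15035/48 seconds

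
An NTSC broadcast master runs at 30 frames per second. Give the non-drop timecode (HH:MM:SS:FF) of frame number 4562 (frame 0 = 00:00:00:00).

4562 ÷ 30 = 152 full seconds, remainder 2 frames.
152 s = 0 h 2 min 32 s.
Timecode: 00:02:32:02.

00:02:32:02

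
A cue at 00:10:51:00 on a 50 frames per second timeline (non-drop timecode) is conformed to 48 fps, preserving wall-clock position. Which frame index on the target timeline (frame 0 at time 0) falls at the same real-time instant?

Source frame index: (0×3600 + 10×60 + 51) × 50 + 0 = 32550.
Real time: 32550 / (50) = 651 s.
Target frame: (651) × (48) = 31248.

frame 31248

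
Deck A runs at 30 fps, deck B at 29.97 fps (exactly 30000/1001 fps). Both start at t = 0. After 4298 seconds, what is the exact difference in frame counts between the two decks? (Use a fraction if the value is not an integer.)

18420/143 frames

A emits 30 × 4298 = 128940 frames; B emits 30000/1001 × 4298 = 18420000/143.
Difference = 18420/143 frames (≈ 128.8112); B is behind A.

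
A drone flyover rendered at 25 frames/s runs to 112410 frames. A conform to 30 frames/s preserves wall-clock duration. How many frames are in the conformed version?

Target frames = source frames × (target rate / source rate) = 112410 × (30)/(25) = 112410 × 6/5 = 134892.

134892 frames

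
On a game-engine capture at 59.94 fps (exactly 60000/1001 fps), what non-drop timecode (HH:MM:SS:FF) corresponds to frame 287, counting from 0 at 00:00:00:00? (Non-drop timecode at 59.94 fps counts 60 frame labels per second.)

287 ÷ 60 = 4 full seconds, remainder 47 frames.
4 s = 0 h 0 min 4 s.
Timecode: 00:00:04:47.

00:00:04:47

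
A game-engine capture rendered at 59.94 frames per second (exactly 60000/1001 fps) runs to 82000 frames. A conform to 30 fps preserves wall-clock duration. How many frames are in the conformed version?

Target frames = source frames × (target rate / source rate) = 82000 × (30)/(60000/1001) = 82000 × 1001/2000 = 41041.

41041 frames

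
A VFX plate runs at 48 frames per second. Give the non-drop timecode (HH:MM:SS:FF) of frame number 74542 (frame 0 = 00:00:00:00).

74542 ÷ 48 = 1552 full seconds, remainder 46 frames.
1552 s = 0 h 25 min 52 s.
Timecode: 00:25:52:46.

00:25:52:46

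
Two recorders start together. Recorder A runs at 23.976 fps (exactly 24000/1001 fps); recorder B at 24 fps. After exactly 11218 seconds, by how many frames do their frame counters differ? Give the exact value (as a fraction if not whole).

A emits 24000/1001 × 11218 = 269232000/1001 frames; B emits 24 × 11218 = 269232.
Difference = 269232/1001 frames (≈ 268.9630); B is ahead of A.

269232/1001 frames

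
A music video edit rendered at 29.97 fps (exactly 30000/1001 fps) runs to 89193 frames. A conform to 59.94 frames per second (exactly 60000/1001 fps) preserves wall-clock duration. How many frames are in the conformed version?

Target frames = source frames × (target rate / source rate) = 89193 × (60000/1001)/(30000/1001) = 89193 × 2 = 178386.

178386 frames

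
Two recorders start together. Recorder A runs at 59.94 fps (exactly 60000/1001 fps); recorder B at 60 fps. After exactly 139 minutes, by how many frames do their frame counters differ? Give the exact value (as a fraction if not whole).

500400/1001 frames

139 min = 8340 s.
A emits 60000/1001 × 8340 = 500400000/1001 frames; B emits 60 × 8340 = 500400.
Difference = 500400/1001 frames (≈ 499.9001); B is ahead of A.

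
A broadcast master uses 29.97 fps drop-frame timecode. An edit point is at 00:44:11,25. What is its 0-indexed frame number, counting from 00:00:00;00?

Complete 10-minute blocks: 4, each 17982 frames → 71928.
Remaining 4 whole minutes in the current block: 1800 + 3 × 1798 = 7194 frames.
Within the current minute: 11 × 30 + 25 − 2 = 353 (labels ;00/;01 skipped at this minute). Total = 71928 + 7194 + 353 = 79475.

79475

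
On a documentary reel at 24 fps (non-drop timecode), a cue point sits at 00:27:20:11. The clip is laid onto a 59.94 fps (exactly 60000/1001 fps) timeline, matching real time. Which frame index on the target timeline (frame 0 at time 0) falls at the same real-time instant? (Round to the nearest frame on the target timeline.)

frame 98329

Source frame index: (0×3600 + 27×60 + 20) × 24 + 11 = 39371.
Real time: 39371 / (24) = 39371/24 s.
Target frame: (39371/24) × (60000/1001) = 98427500/1001 ≈ 98329.171 → 98329.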